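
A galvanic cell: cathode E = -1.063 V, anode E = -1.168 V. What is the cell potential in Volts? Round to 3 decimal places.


Standard cell potential: E_cell = E_cathode - E_anode.
E_cell = -1.063 - (-1.168)
E_cell = 0.105 V, rounded to 3 dp:

0.105 V


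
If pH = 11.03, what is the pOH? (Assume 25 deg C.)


At 25 deg C, pH + pOH = 14.
pOH = 14 - pH = 14 - 11.03
pOH = 2.97:

2.97


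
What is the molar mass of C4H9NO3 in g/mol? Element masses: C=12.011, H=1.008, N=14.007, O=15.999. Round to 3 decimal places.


M = sum(count * atomic_mass) over atoms.
M = 4*12.011 + 9*1.008 + 1*14.007 + 3*15.999
M = 48.044 + 9.072 + 14.007 + 47.997
M = 119.12 g/mol, rounded to 3 dp:

119.120 g/mol


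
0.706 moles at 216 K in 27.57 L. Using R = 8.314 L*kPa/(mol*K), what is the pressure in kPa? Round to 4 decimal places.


PV = nRT, solve for P = nRT / V.
nRT = 0.706 * 8.314 * 216 = 1267.8517
P = 1267.8517 / 27.57
P = 45.98664128 kPa, rounded to 4 dp:

45.9866 kPa


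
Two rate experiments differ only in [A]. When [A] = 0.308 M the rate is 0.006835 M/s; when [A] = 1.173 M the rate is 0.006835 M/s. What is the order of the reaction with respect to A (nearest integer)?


Rate is proportional to [A]^n, so rate2/rate1 = ([A]2/[A]1)^n. Take logs to solve for n.
rate2/rate1 = 0.006835 / 0.006835 = 1.0
[A]2/[A]1 = 1.173 / 0.308 = 3.8084
n = ln(1.0) / ln(3.8084) = 0.0
Nearest integer order:

0


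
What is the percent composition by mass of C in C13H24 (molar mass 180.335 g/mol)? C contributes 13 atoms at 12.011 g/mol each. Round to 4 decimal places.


pct = 100 * (n_elem * M_elem) / M_total
mass_contribution = 13 * 12.011 = 156.143 g/mol
pct = 100 * 156.143 / 180.335
pct = 86.58496687 %, rounded to 4 dp:

86.5850 %


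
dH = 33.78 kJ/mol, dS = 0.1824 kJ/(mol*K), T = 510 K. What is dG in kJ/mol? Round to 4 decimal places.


Gibbs: dG = dH - T*dS (consistent units, dS already in kJ/(mol*K)).
T*dS = 510 * 0.1824 = 93.024
dG = 33.78 - (93.024)
dG = -59.244 kJ/mol, rounded to 4 dp:

-59.2440 kJ/mol


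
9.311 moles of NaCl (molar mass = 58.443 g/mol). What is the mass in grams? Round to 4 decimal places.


mass = n * M
mass = 9.311 * 58.443
mass = 544.162773 g, rounded to 4 dp:

544.1628 g


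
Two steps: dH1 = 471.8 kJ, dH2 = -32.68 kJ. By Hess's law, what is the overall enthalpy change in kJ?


Hess's law: enthalpy is a state function, so add the step enthalpies.
dH_total = dH1 + dH2 = 471.8 + (-32.68)
dH_total = 439.12 kJ:

439.12 kJ


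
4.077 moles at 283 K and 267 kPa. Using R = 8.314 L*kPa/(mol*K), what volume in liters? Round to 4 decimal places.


PV = nRT, solve for V = nRT / P.
nRT = 4.077 * 8.314 * 283 = 9592.6184
V = 9592.6184 / 267
V = 35.92740974 L, rounded to 4 dp:

35.9274 L


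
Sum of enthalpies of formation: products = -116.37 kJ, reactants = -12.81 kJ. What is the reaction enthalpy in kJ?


dH_rxn = sum(dH_f products) - sum(dH_f reactants)
dH_rxn = -116.37 - (-12.81)
dH_rxn = -103.56 kJ:

-103.56 kJ


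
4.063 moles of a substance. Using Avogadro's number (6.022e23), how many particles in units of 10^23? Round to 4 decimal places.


N = n * NA, then divide by 1e23 for the requested units.
N / 1e23 = n * 6.022
N / 1e23 = 4.063 * 6.022
N / 1e23 = 24.467386, rounded to 4 dp:

24.4674


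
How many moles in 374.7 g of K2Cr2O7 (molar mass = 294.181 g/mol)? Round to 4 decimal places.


n = mass / M
n = 374.7 / 294.181
n = 1.27370564 mol, rounded to 4 dp:

1.2737 mol


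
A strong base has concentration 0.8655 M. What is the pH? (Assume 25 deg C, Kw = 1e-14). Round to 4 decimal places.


A strong base dissociates completely, so [OH-] equals the given concentration.
pOH = -log10([OH-]) = -log10(0.8655) = 0.062733
pH = 14 - pOH = 14 - 0.062733
pH = 13.937267, rounded to 4 dp:

13.9373


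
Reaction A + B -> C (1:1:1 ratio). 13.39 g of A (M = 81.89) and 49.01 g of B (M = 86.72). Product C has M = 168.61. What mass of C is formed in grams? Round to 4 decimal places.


Find moles of each reactant; the smaller value is the limiting reagent in a 1:1:1 reaction, so moles_C equals moles of the limiter.
n_A = mass_A / M_A = 13.39 / 81.89 = 0.163512 mol
n_B = mass_B / M_B = 49.01 / 86.72 = 0.565152 mol
Limiting reagent: A (smaller), n_limiting = 0.163512 mol
mass_C = n_limiting * M_C = 0.163512 * 168.61
mass_C = 27.56975832 g, rounded to 4 dp:

27.5698 g


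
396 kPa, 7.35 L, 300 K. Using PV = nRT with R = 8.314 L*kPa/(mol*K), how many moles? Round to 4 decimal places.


PV = nRT, solve for n = PV / (RT).
PV = 396 * 7.35 = 2910.6
RT = 8.314 * 300 = 2494.2
n = 2910.6 / 2494.2
n = 1.16694732 mol, rounded to 4 dp:

1.1669 mol


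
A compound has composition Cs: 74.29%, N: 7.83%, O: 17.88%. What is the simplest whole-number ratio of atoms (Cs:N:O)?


Assume 100 g of compound, divide each mass% by atomic mass to get moles, then normalize by the smallest to get a raw atom ratio.
Moles per 100 g: Cs: 74.29/132.905 = 0.559, N: 7.83/14.007 = 0.559, O: 17.88/15.999 = 1.1176
Raw ratio (divide by min = 0.559): Cs: 1.0, N: 1.0, O: 1.999
Multiply by 1 to clear fractions: Cs: 1.0 ~= 1, N: 1.0 ~= 1, O: 1.999 ~= 2
Reduce by GCD to get the simplest whole-number ratio:

1:1:2


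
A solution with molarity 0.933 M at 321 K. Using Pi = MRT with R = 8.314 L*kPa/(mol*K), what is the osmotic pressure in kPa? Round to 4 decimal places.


Osmotic pressure (van't Hoff): Pi = M*R*T.
RT = 8.314 * 321 = 2668.794
Pi = 0.933 * 2668.794
Pi = 2489.984802 kPa, rounded to 4 dp:

2489.9848 kPa


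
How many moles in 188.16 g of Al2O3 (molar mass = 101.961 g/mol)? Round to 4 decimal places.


n = mass / M
n = 188.16 / 101.961
n = 1.84541148 mol, rounded to 4 dp:

1.8454 mol


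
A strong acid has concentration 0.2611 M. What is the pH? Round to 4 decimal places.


A strong acid dissociates completely, so [H+] equals the given concentration.
pH = -log10([H+]) = -log10(0.2611)
pH = 0.58319313, rounded to 4 dp:

0.5832


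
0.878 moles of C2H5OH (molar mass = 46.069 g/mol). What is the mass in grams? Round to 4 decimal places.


mass = n * M
mass = 0.878 * 46.069
mass = 40.448582 g, rounded to 4 dp:

40.4486 g


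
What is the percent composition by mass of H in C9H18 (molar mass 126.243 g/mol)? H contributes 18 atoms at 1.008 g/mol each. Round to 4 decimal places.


pct = 100 * (n_elem * M_elem) / M_total
mass_contribution = 18 * 1.008 = 18.144 g/mol
pct = 100 * 18.144 / 126.243
pct = 14.37228203 %, rounded to 4 dp:

14.3723 %


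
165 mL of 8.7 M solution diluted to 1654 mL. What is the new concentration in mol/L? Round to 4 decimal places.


Dilution: M1*V1 = M2*V2, solve for M2.
M2 = M1*V1 / V2
M2 = 8.7 * 165 / 1654
M2 = 1435.5 / 1654
M2 = 0.86789601 mol/L, rounded to 4 dp:

0.8679 mol/L


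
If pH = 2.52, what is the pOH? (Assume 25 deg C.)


At 25 deg C, pH + pOH = 14.
pOH = 14 - pH = 14 - 2.52
pOH = 11.48:

11.48


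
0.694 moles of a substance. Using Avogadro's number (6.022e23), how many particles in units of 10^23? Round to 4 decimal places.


N = n * NA, then divide by 1e23 for the requested units.
N / 1e23 = n * 6.022
N / 1e23 = 0.694 * 6.022
N / 1e23 = 4.179268, rounded to 4 dp:

4.1793


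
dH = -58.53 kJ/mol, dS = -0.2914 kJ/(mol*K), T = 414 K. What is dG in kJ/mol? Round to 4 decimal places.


Gibbs: dG = dH - T*dS (consistent units, dS already in kJ/(mol*K)).
T*dS = 414 * -0.2914 = -120.6396
dG = -58.53 - (-120.6396)
dG = 62.1096 kJ/mol, rounded to 4 dp:

62.1096 kJ/mol


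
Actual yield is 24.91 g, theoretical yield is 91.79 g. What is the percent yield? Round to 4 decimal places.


% yield = 100 * actual / theoretical
% yield = 100 * 24.91 / 91.79
% yield = 27.13803247 %, rounded to 4 dp:

27.1380 %


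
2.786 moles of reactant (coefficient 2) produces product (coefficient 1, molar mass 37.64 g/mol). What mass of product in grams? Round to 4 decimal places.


Use the coefficient ratio to convert reactant moles to product moles, then multiply by the product's molar mass.
moles_P = moles_R * (coeff_P / coeff_R) = 2.786 * (1/2) = 1.393
mass_P = moles_P * M_P = 1.393 * 37.64
mass_P = 52.43252 g, rounded to 4 dp:

52.4325 g


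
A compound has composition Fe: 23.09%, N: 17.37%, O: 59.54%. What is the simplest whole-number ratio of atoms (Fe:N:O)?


Assume 100 g of compound, divide each mass% by atomic mass to get moles, then normalize by the smallest to get a raw atom ratio.
Moles per 100 g: Fe: 23.09/55.845 = 0.4135, N: 17.37/14.007 = 1.2401, O: 59.54/15.999 = 3.7215
Raw ratio (divide by min = 0.4135): Fe: 1.0, N: 2.999, O: 9.001
Multiply by 1 to clear fractions: Fe: 1.0 ~= 1, N: 2.999 ~= 3, O: 9.001 ~= 9
Reduce by GCD to get the simplest whole-number ratio:

1:3:9


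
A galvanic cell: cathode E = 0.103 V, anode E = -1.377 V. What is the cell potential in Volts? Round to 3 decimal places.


Standard cell potential: E_cell = E_cathode - E_anode.
E_cell = 0.103 - (-1.377)
E_cell = 1.48 V, rounded to 3 dp:

1.480 V


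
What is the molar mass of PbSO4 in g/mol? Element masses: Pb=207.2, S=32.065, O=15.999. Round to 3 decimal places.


M = sum(count * atomic_mass) over atoms.
M = 1*207.2 + 1*32.065 + 4*15.999
M = 207.2 + 32.065 + 63.996
M = 303.261 g/mol, rounded to 3 dp:

303.261 g/mol


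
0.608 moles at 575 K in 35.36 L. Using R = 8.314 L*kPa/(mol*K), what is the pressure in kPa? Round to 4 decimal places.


PV = nRT, solve for P = nRT / V.
nRT = 0.608 * 8.314 * 575 = 2906.5744
P = 2906.5744 / 35.36
P = 82.19950226 kPa, rounded to 4 dp:

82.1995 kPa


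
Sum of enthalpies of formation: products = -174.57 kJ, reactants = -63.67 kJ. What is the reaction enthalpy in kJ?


dH_rxn = sum(dH_f products) - sum(dH_f reactants)
dH_rxn = -174.57 - (-63.67)
dH_rxn = -110.9 kJ:

-110.90 kJ


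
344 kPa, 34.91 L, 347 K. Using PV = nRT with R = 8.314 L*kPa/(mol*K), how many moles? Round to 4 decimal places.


PV = nRT, solve for n = PV / (RT).
PV = 344 * 34.91 = 12009.04
RT = 8.314 * 347 = 2884.958
n = 12009.04 / 2884.958
n = 4.16263946 mol, rounded to 4 dp:

4.1626 mol


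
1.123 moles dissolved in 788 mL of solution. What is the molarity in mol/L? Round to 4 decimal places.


Convert volume to liters: V_L = V_mL / 1000.
V_L = 788 / 1000 = 0.788 L
M = n / V_L = 1.123 / 0.788
M = 1.4251269 mol/L, rounded to 4 dp:

1.4251 mol/L


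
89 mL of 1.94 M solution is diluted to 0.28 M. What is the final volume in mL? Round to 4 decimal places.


Dilution: M1*V1 = M2*V2, solve for V2.
V2 = M1*V1 / M2
V2 = 1.94 * 89 / 0.28
V2 = 172.66 / 0.28
V2 = 616.64285714 mL, rounded to 4 dp:

616.6429 mL


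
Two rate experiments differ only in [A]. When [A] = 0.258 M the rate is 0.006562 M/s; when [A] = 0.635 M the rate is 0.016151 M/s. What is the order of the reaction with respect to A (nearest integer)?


Rate is proportional to [A]^n, so rate2/rate1 = ([A]2/[A]1)^n. Take logs to solve for n.
rate2/rate1 = 0.016151 / 0.006562 = 2.4613
[A]2/[A]1 = 0.635 / 0.258 = 2.4612
n = ln(2.4613) / ln(2.4612) = 1.0
Nearest integer order:

1


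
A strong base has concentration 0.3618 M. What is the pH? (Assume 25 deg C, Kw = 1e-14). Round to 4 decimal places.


A strong base dissociates completely, so [OH-] equals the given concentration.
pOH = -log10([OH-]) = -log10(0.3618) = 0.441531
pH = 14 - pOH = 14 - 0.441531
pH = 13.558469, rounded to 4 dp:

13.5585


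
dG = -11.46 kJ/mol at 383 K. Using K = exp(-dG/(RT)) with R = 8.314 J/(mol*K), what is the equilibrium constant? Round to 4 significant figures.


dG is in kJ/mol; multiply by 1000 to match R in J/(mol*K).
RT = 8.314 * 383 = 3184.262 J/mol
exponent = -dG*1000 / (RT) = -(-11.46*1000) / 3184.262 = 3.59895009
K = exp(3.59895009)
K = 36.55983, rounded to 4 significant figures:

36.56


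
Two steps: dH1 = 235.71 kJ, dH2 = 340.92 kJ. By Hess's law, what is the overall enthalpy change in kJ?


Hess's law: enthalpy is a state function, so add the step enthalpies.
dH_total = dH1 + dH2 = 235.71 + (340.92)
dH_total = 576.63 kJ:

576.63 kJ


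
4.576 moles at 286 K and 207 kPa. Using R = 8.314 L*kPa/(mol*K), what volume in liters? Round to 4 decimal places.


PV = nRT, solve for V = nRT / P.
nRT = 4.576 * 8.314 * 286 = 10880.8311
V = 10880.8311 / 207
V = 52.56440145 L, rounded to 4 dp:

52.5644 L


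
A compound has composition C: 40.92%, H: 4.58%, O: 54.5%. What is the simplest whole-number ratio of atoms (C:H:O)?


Assume 100 g of compound, divide each mass% by atomic mass to get moles, then normalize by the smallest to get a raw atom ratio.
Moles per 100 g: C: 40.92/12.011 = 3.4069, H: 4.58/1.008 = 4.5437, O: 54.5/15.999 = 3.4065
Raw ratio (divide by min = 3.4065): C: 1.0, H: 1.334, O: 1.0
Multiply by 3 to clear fractions: C: 3.0 ~= 3, H: 4.001 ~= 4, O: 3.0 ~= 3
Reduce by GCD to get the simplest whole-number ratio:

3:4:3


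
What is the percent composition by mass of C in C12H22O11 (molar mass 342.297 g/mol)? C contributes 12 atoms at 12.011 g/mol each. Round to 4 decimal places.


pct = 100 * (n_elem * M_elem) / M_total
mass_contribution = 12 * 12.011 = 144.132 g/mol
pct = 100 * 144.132 / 342.297
pct = 42.10729279 %, rounded to 4 dp:

42.1073 %


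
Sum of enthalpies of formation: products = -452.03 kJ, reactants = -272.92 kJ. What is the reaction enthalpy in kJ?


dH_rxn = sum(dH_f products) - sum(dH_f reactants)
dH_rxn = -452.03 - (-272.92)
dH_rxn = -179.11 kJ:

-179.11 kJ


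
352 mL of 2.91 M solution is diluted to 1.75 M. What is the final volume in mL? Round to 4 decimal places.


Dilution: M1*V1 = M2*V2, solve for V2.
V2 = M1*V1 / M2
V2 = 2.91 * 352 / 1.75
V2 = 1024.32 / 1.75
V2 = 585.32571429 mL, rounded to 4 dp:

585.3257 mL


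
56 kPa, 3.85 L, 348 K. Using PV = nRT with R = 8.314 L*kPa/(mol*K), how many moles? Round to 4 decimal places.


PV = nRT, solve for n = PV / (RT).
PV = 56 * 3.85 = 215.6
RT = 8.314 * 348 = 2893.272
n = 215.6 / 2893.272
n = 0.07451771 mol, rounded to 4 dp:

0.0745 mol


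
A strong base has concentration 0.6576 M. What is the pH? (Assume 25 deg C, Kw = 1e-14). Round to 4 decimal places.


A strong base dissociates completely, so [OH-] equals the given concentration.
pOH = -log10([OH-]) = -log10(0.6576) = 0.182038
pH = 14 - pOH = 14 - 0.182038
pH = 13.817962, rounded to 4 dp:

13.8180


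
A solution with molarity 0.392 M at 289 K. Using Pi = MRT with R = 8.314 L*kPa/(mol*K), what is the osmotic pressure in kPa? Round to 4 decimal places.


Osmotic pressure (van't Hoff): Pi = M*R*T.
RT = 8.314 * 289 = 2402.746
Pi = 0.392 * 2402.746
Pi = 941.876432 kPa, rounded to 4 dp:

941.8764 kPa


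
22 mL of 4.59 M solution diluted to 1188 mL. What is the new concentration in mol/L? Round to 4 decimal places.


Dilution: M1*V1 = M2*V2, solve for M2.
M2 = M1*V1 / V2
M2 = 4.59 * 22 / 1188
M2 = 100.98 / 1188
M2 = 0.085 mol/L, rounded to 4 dp:

0.0850 mol/L


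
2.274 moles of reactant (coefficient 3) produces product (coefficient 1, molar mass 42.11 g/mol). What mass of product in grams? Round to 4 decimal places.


Use the coefficient ratio to convert reactant moles to product moles, then multiply by the product's molar mass.
moles_P = moles_R * (coeff_P / coeff_R) = 2.274 * (1/3) = 0.758
mass_P = moles_P * M_P = 0.758 * 42.11
mass_P = 31.91938 g, rounded to 4 dp:

31.9194 g


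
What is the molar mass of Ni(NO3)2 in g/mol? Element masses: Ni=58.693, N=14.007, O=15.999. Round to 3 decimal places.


M = sum(count * atomic_mass) over atoms.
M = 1*58.693 + 2*14.007 + 6*15.999
M = 58.693 + 28.014 + 95.994
M = 182.701 g/mol, rounded to 3 dp:

182.701 g/mol


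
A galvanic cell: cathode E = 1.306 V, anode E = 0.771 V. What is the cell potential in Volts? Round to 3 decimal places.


Standard cell potential: E_cell = E_cathode - E_anode.
E_cell = 1.306 - (0.771)
E_cell = 0.535 V, rounded to 3 dp:

0.535 V


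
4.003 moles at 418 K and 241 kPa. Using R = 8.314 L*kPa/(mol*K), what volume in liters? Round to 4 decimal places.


PV = nRT, solve for V = nRT / P.
nRT = 4.003 * 8.314 * 418 = 13911.4338
V = 13911.4338 / 241
V = 57.7237917 L, rounded to 4 dp:

57.7238 L


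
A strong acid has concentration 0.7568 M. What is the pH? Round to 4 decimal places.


A strong acid dissociates completely, so [H+] equals the given concentration.
pH = -log10([H+]) = -log10(0.7568)
pH = 0.12101888, rounded to 4 dp:

0.1210


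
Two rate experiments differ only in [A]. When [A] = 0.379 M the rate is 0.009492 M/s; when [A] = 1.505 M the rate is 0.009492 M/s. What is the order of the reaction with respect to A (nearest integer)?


Rate is proportional to [A]^n, so rate2/rate1 = ([A]2/[A]1)^n. Take logs to solve for n.
rate2/rate1 = 0.009492 / 0.009492 = 1.0
[A]2/[A]1 = 1.505 / 0.379 = 3.971
n = ln(1.0) / ln(3.971) = 0.0
Nearest integer order:

0


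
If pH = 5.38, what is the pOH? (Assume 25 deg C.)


At 25 deg C, pH + pOH = 14.
pOH = 14 - pH = 14 - 5.38
pOH = 8.62:

8.62


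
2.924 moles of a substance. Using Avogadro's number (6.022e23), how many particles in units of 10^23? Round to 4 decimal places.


N = n * NA, then divide by 1e23 for the requested units.
N / 1e23 = n * 6.022
N / 1e23 = 2.924 * 6.022
N / 1e23 = 17.608328, rounded to 4 dp:

17.6083


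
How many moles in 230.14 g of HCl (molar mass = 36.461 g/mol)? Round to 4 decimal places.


n = mass / M
n = 230.14 / 36.461
n = 6.31194975 mol, rounded to 4 dp:

6.3119 mol


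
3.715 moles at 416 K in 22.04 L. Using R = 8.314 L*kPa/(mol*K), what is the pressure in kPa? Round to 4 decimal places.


PV = nRT, solve for P = nRT / V.
nRT = 3.715 * 8.314 * 416 = 12848.7882
P = 12848.7882 / 22.04
P = 582.97587114 kPa, rounded to 4 dp:

582.9759 kPa


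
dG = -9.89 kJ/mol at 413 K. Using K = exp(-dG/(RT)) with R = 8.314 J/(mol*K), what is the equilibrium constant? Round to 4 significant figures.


dG is in kJ/mol; multiply by 1000 to match R in J/(mol*K).
RT = 8.314 * 413 = 3433.682 J/mol
exponent = -dG*1000 / (RT) = -(-9.89*1000) / 3433.682 = 2.88029002
K = exp(2.88029002)
K = 17.81944, rounded to 4 significant figures:

17.82


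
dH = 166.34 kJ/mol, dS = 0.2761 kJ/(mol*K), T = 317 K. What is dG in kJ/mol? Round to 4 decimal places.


Gibbs: dG = dH - T*dS (consistent units, dS already in kJ/(mol*K)).
T*dS = 317 * 0.2761 = 87.5237
dG = 166.34 - (87.5237)
dG = 78.8163 kJ/mol, rounded to 4 dp:

78.8163 kJ/mol


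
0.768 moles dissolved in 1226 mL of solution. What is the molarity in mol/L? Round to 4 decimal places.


Convert volume to liters: V_L = V_mL / 1000.
V_L = 1226 / 1000 = 1.226 L
M = n / V_L = 0.768 / 1.226
M = 0.62642741 mol/L, rounded to 4 dp:

0.6264 mol/L


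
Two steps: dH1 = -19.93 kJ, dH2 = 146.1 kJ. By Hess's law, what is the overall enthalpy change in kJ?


Hess's law: enthalpy is a state function, so add the step enthalpies.
dH_total = dH1 + dH2 = -19.93 + (146.1)
dH_total = 126.17 kJ:

126.17 kJ


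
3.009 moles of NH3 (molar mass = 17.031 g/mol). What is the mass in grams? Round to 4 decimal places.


mass = n * M
mass = 3.009 * 17.031
mass = 51.246279 g, rounded to 4 dp:

51.2463 g


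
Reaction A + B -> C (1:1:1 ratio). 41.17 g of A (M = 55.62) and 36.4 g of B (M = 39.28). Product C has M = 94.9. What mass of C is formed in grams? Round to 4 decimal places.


Find moles of each reactant; the smaller value is the limiting reagent in a 1:1:1 reaction, so moles_C equals moles of the limiter.
n_A = mass_A / M_A = 41.17 / 55.62 = 0.740201 mol
n_B = mass_B / M_B = 36.4 / 39.28 = 0.92668 mol
Limiting reagent: A (smaller), n_limiting = 0.740201 mol
mass_C = n_limiting * M_C = 0.740201 * 94.9
mass_C = 70.2450749 g, rounded to 4 dp:

70.2451 g


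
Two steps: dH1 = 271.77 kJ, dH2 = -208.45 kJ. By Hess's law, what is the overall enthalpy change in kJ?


Hess's law: enthalpy is a state function, so add the step enthalpies.
dH_total = dH1 + dH2 = 271.77 + (-208.45)
dH_total = 63.32 kJ:

63.32 kJ


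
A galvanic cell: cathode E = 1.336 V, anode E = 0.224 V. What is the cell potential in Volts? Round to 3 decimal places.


Standard cell potential: E_cell = E_cathode - E_anode.
E_cell = 1.336 - (0.224)
E_cell = 1.112 V, rounded to 3 dp:

1.112 V


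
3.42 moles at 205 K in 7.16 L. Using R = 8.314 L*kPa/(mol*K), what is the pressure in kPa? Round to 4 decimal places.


PV = nRT, solve for P = nRT / V.
nRT = 3.42 * 8.314 * 205 = 5828.9454
P = 5828.9454 / 7.16
P = 814.09851955 kPa, rounded to 4 dp:

814.0985 kPa


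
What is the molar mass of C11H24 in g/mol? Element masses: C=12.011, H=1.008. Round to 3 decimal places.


M = sum(count * atomic_mass) over atoms.
M = 11*12.011 + 24*1.008
M = 132.121 + 24.192
M = 156.313 g/mol, rounded to 3 dp:

156.313 g/mol


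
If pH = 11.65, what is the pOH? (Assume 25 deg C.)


At 25 deg C, pH + pOH = 14.
pOH = 14 - pH = 14 - 11.65
pOH = 2.35:

2.35


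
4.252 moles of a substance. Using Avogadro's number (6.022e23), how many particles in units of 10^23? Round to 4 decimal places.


N = n * NA, then divide by 1e23 for the requested units.
N / 1e23 = n * 6.022
N / 1e23 = 4.252 * 6.022
N / 1e23 = 25.605544, rounded to 4 dp:

25.6055


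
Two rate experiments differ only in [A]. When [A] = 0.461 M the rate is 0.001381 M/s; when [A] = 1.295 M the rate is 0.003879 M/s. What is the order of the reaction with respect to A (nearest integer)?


Rate is proportional to [A]^n, so rate2/rate1 = ([A]2/[A]1)^n. Take logs to solve for n.
rate2/rate1 = 0.003879 / 0.001381 = 2.8088
[A]2/[A]1 = 1.295 / 0.461 = 2.8091
n = ln(2.8088) / ln(2.8091) = 1.0
Nearest integer order:

1


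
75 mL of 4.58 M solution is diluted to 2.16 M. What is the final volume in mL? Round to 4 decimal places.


Dilution: M1*V1 = M2*V2, solve for V2.
V2 = M1*V1 / M2
V2 = 4.58 * 75 / 2.16
V2 = 343.5 / 2.16
V2 = 159.02777778 mL, rounded to 4 dp:

159.0278 mL


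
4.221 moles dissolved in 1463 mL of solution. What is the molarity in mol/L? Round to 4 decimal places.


Convert volume to liters: V_L = V_mL / 1000.
V_L = 1463 / 1000 = 1.463 L
M = n / V_L = 4.221 / 1.463
M = 2.88516746 mol/L, rounded to 4 dp:

2.8852 mol/L


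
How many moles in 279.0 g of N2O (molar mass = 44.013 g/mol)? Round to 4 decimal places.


n = mass / M
n = 279.0 / 44.013
n = 6.33903619 mol, rounded to 4 dp:

6.3390 mol


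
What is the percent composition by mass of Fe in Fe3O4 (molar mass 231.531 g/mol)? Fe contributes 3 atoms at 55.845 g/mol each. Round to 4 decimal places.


pct = 100 * (n_elem * M_elem) / M_total
mass_contribution = 3 * 55.845 = 167.535 g/mol
pct = 100 * 167.535 / 231.531
pct = 72.35964083 %, rounded to 4 dp:

72.3596 %


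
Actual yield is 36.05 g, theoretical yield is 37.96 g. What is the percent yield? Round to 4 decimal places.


% yield = 100 * actual / theoretical
% yield = 100 * 36.05 / 37.96
% yield = 94.96838778 %, rounded to 4 dp:

94.9684 %


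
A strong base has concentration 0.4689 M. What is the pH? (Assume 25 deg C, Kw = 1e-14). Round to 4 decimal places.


A strong base dissociates completely, so [OH-] equals the given concentration.
pOH = -log10([OH-]) = -log10(0.4689) = 0.32892
pH = 14 - pOH = 14 - 0.32892
pH = 13.67108, rounded to 4 dp:

13.6711


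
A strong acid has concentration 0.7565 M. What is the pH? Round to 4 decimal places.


A strong acid dissociates completely, so [H+] equals the given concentration.
pH = -log10([H+]) = -log10(0.7565)
pH = 0.12119107, rounded to 4 dp:

0.1212


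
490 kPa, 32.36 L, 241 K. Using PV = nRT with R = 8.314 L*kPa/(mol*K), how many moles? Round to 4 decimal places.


PV = nRT, solve for n = PV / (RT).
PV = 490 * 32.36 = 15856.4
RT = 8.314 * 241 = 2003.674
n = 15856.4 / 2003.674
n = 7.9136626 mol, rounded to 4 dp:

7.9137 mol


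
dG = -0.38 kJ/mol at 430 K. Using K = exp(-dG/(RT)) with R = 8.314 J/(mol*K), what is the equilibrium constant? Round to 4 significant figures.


dG is in kJ/mol; multiply by 1000 to match R in J/(mol*K).
RT = 8.314 * 430 = 3575.02 J/mol
exponent = -dG*1000 / (RT) = -(-0.38*1000) / 3575.02 = 0.10629311
K = exp(0.10629311)
K = 1.1121478, rounded to 4 significant figures:

1.112


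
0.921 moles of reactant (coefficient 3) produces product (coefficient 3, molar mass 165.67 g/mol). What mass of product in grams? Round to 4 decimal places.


Use the coefficient ratio to convert reactant moles to product moles, then multiply by the product's molar mass.
moles_P = moles_R * (coeff_P / coeff_R) = 0.921 * (3/3) = 0.921
mass_P = moles_P * M_P = 0.921 * 165.67
mass_P = 152.58207 g, rounded to 4 dp:

152.5821 g


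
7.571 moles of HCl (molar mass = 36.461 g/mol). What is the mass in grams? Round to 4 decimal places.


mass = n * M
mass = 7.571 * 36.461
mass = 276.046231 g, rounded to 4 dp:

276.0462 g


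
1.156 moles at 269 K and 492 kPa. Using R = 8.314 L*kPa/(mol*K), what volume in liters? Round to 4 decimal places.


PV = nRT, solve for V = nRT / P.
nRT = 1.156 * 8.314 * 269 = 2585.3547
V = 2585.3547 / 492
V = 5.25478598 L, rounded to 4 dp:

5.2548 L


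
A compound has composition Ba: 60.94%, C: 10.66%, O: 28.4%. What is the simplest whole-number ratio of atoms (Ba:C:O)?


Assume 100 g of compound, divide each mass% by atomic mass to get moles, then normalize by the smallest to get a raw atom ratio.
Moles per 100 g: Ba: 60.94/137.327 = 0.4438, C: 10.66/12.011 = 0.8875, O: 28.4/15.999 = 1.7751
Raw ratio (divide by min = 0.4438): Ba: 1.0, C: 2.0, O: 4.0
Multiply by 1 to clear fractions: Ba: 1.0 ~= 1, C: 2.0 ~= 2, O: 4.0 ~= 4
Reduce by GCD to get the simplest whole-number ratio:

1:2:4


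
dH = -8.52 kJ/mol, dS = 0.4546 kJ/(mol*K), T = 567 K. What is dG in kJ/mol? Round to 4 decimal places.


Gibbs: dG = dH - T*dS (consistent units, dS already in kJ/(mol*K)).
T*dS = 567 * 0.4546 = 257.7582
dG = -8.52 - (257.7582)
dG = -266.2782 kJ/mol, rounded to 4 dp:

-266.2782 kJ/mol


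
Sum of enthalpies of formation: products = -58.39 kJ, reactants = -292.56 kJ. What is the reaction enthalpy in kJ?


dH_rxn = sum(dH_f products) - sum(dH_f reactants)
dH_rxn = -58.39 - (-292.56)
dH_rxn = 234.17 kJ:

234.17 kJ


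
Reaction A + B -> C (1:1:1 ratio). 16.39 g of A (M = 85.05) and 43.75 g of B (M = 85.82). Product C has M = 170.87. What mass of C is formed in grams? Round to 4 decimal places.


Find moles of each reactant; the smaller value is the limiting reagent in a 1:1:1 reaction, so moles_C equals moles of the limiter.
n_A = mass_A / M_A = 16.39 / 85.05 = 0.19271 mol
n_B = mass_B / M_B = 43.75 / 85.82 = 0.509788 mol
Limiting reagent: A (smaller), n_limiting = 0.19271 mol
mass_C = n_limiting * M_C = 0.19271 * 170.87
mass_C = 32.9283577 g, rounded to 4 dp:

32.9284 g


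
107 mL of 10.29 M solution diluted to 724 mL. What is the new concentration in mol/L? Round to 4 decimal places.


Dilution: M1*V1 = M2*V2, solve for M2.
M2 = M1*V1 / V2
M2 = 10.29 * 107 / 724
M2 = 1101.03 / 724
M2 = 1.52075967 mol/L, rounded to 4 dp:

1.5208 mol/L


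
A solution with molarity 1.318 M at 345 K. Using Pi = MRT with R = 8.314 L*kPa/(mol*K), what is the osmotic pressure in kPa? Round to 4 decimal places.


Osmotic pressure (van't Hoff): Pi = M*R*T.
RT = 8.314 * 345 = 2868.33
Pi = 1.318 * 2868.33
Pi = 3780.45894 kPa, rounded to 4 dp:

3780.4589 kPa


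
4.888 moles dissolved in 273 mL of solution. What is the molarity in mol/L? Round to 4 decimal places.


Convert volume to liters: V_L = V_mL / 1000.
V_L = 273 / 1000 = 0.273 L
M = n / V_L = 4.888 / 0.273
M = 17.9047619 mol/L, rounded to 4 dp:

17.9048 mol/L


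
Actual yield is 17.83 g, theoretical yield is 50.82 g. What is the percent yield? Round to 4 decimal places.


% yield = 100 * actual / theoretical
% yield = 100 * 17.83 / 50.82
% yield = 35.08461236 %, rounded to 4 dp:

35.0846 %


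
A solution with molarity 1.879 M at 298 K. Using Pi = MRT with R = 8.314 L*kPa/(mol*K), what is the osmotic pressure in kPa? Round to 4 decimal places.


Osmotic pressure (van't Hoff): Pi = M*R*T.
RT = 8.314 * 298 = 2477.572
Pi = 1.879 * 2477.572
Pi = 4655.357788 kPa, rounded to 4 dp:

4655.3578 kPa


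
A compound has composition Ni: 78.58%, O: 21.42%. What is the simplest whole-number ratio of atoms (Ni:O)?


Assume 100 g of compound, divide each mass% by atomic mass to get moles, then normalize by the smallest to get a raw atom ratio.
Moles per 100 g: Ni: 78.58/58.693 = 1.3388, O: 21.42/15.999 = 1.3388
Raw ratio (divide by min = 1.3388): Ni: 1.0, O: 1.0
Multiply by 1 to clear fractions: Ni: 1.0 ~= 1, O: 1.0 ~= 1
Reduce by GCD to get the simplest whole-number ratio:

1:1


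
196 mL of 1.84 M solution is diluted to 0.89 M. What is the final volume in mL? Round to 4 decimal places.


Dilution: M1*V1 = M2*V2, solve for V2.
V2 = M1*V1 / M2
V2 = 1.84 * 196 / 0.89
V2 = 360.64 / 0.89
V2 = 405.21348315 mL, rounded to 4 dp:

405.2135 mL


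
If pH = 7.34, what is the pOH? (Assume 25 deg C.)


At 25 deg C, pH + pOH = 14.
pOH = 14 - pH = 14 - 7.34
pOH = 6.66:

6.66


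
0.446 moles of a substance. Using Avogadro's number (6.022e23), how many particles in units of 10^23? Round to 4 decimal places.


N = n * NA, then divide by 1e23 for the requested units.
N / 1e23 = n * 6.022
N / 1e23 = 0.446 * 6.022
N / 1e23 = 2.685812, rounded to 4 dp:

2.6858


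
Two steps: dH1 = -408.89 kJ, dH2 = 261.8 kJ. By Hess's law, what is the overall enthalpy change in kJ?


Hess's law: enthalpy is a state function, so add the step enthalpies.
dH_total = dH1 + dH2 = -408.89 + (261.8)
dH_total = -147.09 kJ:

-147.09 kJ


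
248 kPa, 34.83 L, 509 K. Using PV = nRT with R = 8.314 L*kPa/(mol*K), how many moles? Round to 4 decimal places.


PV = nRT, solve for n = PV / (RT).
PV = 248 * 34.83 = 8637.84
RT = 8.314 * 509 = 4231.826
n = 8637.84 / 4231.826
n = 2.04116143 mol, rounded to 4 dp:

2.0412 mol


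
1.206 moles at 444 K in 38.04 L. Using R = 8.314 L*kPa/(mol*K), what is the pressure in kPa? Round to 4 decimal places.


PV = nRT, solve for P = nRT / V.
nRT = 1.206 * 8.314 * 444 = 4451.8477
P = 4451.8477 / 38.04
P = 117.03069664 kPa, rounded to 4 dp:

117.0307 kPa


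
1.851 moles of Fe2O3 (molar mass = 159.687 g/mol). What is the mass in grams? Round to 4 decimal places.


mass = n * M
mass = 1.851 * 159.687
mass = 295.580637 g, rounded to 4 dp:

295.5806 g


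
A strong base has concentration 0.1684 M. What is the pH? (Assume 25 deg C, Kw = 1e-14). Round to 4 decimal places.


A strong base dissociates completely, so [OH-] equals the given concentration.
pOH = -log10([OH-]) = -log10(0.1684) = 0.773658
pH = 14 - pOH = 14 - 0.773658
pH = 13.226342, rounded to 4 dp:

13.2263


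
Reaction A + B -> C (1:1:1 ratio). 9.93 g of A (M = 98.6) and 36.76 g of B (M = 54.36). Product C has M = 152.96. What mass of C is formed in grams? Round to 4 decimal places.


Find moles of each reactant; the smaller value is the limiting reagent in a 1:1:1 reaction, so moles_C equals moles of the limiter.
n_A = mass_A / M_A = 9.93 / 98.6 = 0.10071 mol
n_B = mass_B / M_B = 36.76 / 54.36 = 0.676233 mol
Limiting reagent: A (smaller), n_limiting = 0.10071 mol
mass_C = n_limiting * M_C = 0.10071 * 152.96
mass_C = 15.4046016 g, rounded to 4 dp:

15.4046 g


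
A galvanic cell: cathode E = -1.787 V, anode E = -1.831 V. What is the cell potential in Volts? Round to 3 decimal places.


Standard cell potential: E_cell = E_cathode - E_anode.
E_cell = -1.787 - (-1.831)
E_cell = 0.044 V, rounded to 3 dp:

0.044 V


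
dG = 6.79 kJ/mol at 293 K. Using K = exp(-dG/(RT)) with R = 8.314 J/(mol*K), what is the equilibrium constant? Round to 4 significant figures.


dG is in kJ/mol; multiply by 1000 to match R in J/(mol*K).
RT = 8.314 * 293 = 2436.002 J/mol
exponent = -dG*1000 / (RT) = -(6.79*1000) / 2436.002 = -2.78735403
K = exp(-2.78735403)
K = 0.061583948, rounded to 4 significant figures:

0.06158


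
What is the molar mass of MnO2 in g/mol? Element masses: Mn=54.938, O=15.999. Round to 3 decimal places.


M = sum(count * atomic_mass) over atoms.
M = 1*54.938 + 2*15.999
M = 54.938 + 31.998
M = 86.936 g/mol, rounded to 3 dp:

86.936 g/mol


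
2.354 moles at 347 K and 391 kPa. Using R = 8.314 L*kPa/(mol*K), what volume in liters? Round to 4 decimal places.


PV = nRT, solve for V = nRT / P.
nRT = 2.354 * 8.314 * 347 = 6791.1911
V = 6791.1911 / 391
V = 17.36877519 L, rounded to 4 dp:

17.3688 L


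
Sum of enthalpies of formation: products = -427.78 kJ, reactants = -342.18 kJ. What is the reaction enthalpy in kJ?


dH_rxn = sum(dH_f products) - sum(dH_f reactants)
dH_rxn = -427.78 - (-342.18)
dH_rxn = -85.6 kJ:

-85.60 kJ


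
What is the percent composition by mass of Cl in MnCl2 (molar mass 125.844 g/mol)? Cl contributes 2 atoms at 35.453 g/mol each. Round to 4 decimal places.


pct = 100 * (n_elem * M_elem) / M_total
mass_contribution = 2 * 35.453 = 70.906 g/mol
pct = 100 * 70.906 / 125.844
pct = 56.34436286 %, rounded to 4 dp:

56.3444 %


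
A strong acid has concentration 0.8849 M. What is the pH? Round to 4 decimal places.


A strong acid dissociates completely, so [H+] equals the given concentration.
pH = -log10([H+]) = -log10(0.8849)
pH = 0.0531058, rounded to 4 dp:

0.0531


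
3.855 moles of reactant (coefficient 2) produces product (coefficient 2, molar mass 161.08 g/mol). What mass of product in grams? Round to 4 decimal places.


Use the coefficient ratio to convert reactant moles to product moles, then multiply by the product's molar mass.
moles_P = moles_R * (coeff_P / coeff_R) = 3.855 * (2/2) = 3.855
mass_P = moles_P * M_P = 3.855 * 161.08
mass_P = 620.9634 g, rounded to 4 dp:

620.9634 g


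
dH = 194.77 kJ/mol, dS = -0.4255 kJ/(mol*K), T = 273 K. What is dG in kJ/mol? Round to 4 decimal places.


Gibbs: dG = dH - T*dS (consistent units, dS already in kJ/(mol*K)).
T*dS = 273 * -0.4255 = -116.1615
dG = 194.77 - (-116.1615)
dG = 310.9315 kJ/mol, rounded to 4 dp:

310.9315 kJ/mol


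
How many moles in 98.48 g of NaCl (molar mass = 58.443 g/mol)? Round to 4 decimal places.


n = mass / M
n = 98.48 / 58.443
n = 1.68506066 mol, rounded to 4 dp:

1.6851 mol


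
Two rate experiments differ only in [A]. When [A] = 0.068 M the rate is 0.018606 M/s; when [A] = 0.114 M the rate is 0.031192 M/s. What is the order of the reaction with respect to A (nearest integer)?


Rate is proportional to [A]^n, so rate2/rate1 = ([A]2/[A]1)^n. Take logs to solve for n.
rate2/rate1 = 0.031192 / 0.018606 = 1.6764
[A]2/[A]1 = 0.114 / 0.068 = 1.6765
n = ln(1.6764) / ln(1.6765) = 1.0
Nearest integer order:

1


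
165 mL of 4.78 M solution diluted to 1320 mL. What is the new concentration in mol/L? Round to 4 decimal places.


Dilution: M1*V1 = M2*V2, solve for M2.
M2 = M1*V1 / V2
M2 = 4.78 * 165 / 1320
M2 = 788.7 / 1320
M2 = 0.5975 mol/L, rounded to 4 dp:

0.5975 mol/L


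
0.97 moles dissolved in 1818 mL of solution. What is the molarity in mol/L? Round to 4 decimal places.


Convert volume to liters: V_L = V_mL / 1000.
V_L = 1818 / 1000 = 1.818 L
M = n / V_L = 0.97 / 1.818
M = 0.53355336 mol/L, rounded to 4 dp:

0.5336 mol/L


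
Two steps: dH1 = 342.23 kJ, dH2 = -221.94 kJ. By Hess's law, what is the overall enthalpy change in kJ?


Hess's law: enthalpy is a state function, so add the step enthalpies.
dH_total = dH1 + dH2 = 342.23 + (-221.94)
dH_total = 120.29 kJ:

120.29 kJ


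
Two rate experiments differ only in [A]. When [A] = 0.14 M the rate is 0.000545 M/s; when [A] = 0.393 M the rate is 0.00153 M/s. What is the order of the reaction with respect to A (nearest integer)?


Rate is proportional to [A]^n, so rate2/rate1 = ([A]2/[A]1)^n. Take logs to solve for n.
rate2/rate1 = 0.00153 / 0.000545 = 2.8073
[A]2/[A]1 = 0.393 / 0.14 = 2.8071
n = ln(2.8073) / ln(2.8071) = 1.0
Nearest integer order:

1


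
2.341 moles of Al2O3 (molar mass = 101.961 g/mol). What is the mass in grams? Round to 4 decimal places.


mass = n * M
mass = 2.341 * 101.961
mass = 238.690701 g, rounded to 4 dp:

238.6907 g


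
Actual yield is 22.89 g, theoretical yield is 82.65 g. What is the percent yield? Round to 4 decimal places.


% yield = 100 * actual / theoretical
% yield = 100 * 22.89 / 82.65
% yield = 27.69509982 %, rounded to 4 dp:

27.6951 %


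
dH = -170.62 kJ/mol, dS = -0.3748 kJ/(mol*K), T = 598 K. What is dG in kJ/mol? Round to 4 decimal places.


Gibbs: dG = dH - T*dS (consistent units, dS already in kJ/(mol*K)).
T*dS = 598 * -0.3748 = -224.1304
dG = -170.62 - (-224.1304)
dG = 53.5104 kJ/mol, rounded to 4 dp:

53.5104 kJ/mol


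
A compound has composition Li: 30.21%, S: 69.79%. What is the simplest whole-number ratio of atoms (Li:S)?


Assume 100 g of compound, divide each mass% by atomic mass to get moles, then normalize by the smallest to get a raw atom ratio.
Moles per 100 g: Li: 30.21/6.941 = 4.3524, S: 69.79/32.065 = 2.1765
Raw ratio (divide by min = 2.1765): Li: 2.0, S: 1.0
Multiply by 1 to clear fractions: Li: 2.0 ~= 2, S: 1.0 ~= 1
Reduce by GCD to get the simplest whole-number ratio:

2:1


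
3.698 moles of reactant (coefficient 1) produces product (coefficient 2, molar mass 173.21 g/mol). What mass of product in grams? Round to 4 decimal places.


Use the coefficient ratio to convert reactant moles to product moles, then multiply by the product's molar mass.
moles_P = moles_R * (coeff_P / coeff_R) = 3.698 * (2/1) = 7.396
mass_P = moles_P * M_P = 7.396 * 173.21
mass_P = 1281.06116 g, rounded to 4 dp:

1281.0612 g


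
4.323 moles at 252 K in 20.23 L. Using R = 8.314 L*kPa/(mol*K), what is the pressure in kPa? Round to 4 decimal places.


PV = nRT, solve for P = nRT / V.
nRT = 4.323 * 8.314 * 252 = 9057.2383
P = 9057.2383 / 20.23
P = 447.71321305 kPa, rounded to 4 dp:

447.7132 kPa


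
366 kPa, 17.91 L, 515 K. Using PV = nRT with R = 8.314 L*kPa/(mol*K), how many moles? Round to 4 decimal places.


PV = nRT, solve for n = PV / (RT).
PV = 366 * 17.91 = 6555.06
RT = 8.314 * 515 = 4281.71
n = 6555.06 / 4281.71
n = 1.53094441 mol, rounded to 4 dp:

1.5309 mol


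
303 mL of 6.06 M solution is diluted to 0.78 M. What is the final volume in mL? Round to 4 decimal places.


Dilution: M1*V1 = M2*V2, solve for V2.
V2 = M1*V1 / M2
V2 = 6.06 * 303 / 0.78
V2 = 1836.18 / 0.78
V2 = 2354.07692308 mL, rounded to 4 dp:

2354.0769 mL


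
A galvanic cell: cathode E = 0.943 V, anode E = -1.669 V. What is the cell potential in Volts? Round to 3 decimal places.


Standard cell potential: E_cell = E_cathode - E_anode.
E_cell = 0.943 - (-1.669)
E_cell = 2.612 V, rounded to 3 dp:

2.612 V


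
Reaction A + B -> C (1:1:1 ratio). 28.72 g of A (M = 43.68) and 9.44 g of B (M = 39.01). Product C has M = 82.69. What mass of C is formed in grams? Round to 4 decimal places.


Find moles of each reactant; the smaller value is the limiting reagent in a 1:1:1 reaction, so moles_C equals moles of the limiter.
n_A = mass_A / M_A = 28.72 / 43.68 = 0.657509 mol
n_B = mass_B / M_B = 9.44 / 39.01 = 0.241989 mol
Limiting reagent: B (smaller), n_limiting = 0.241989 mol
mass_C = n_limiting * M_C = 0.241989 * 82.69
mass_C = 20.01007041 g, rounded to 4 dp:

20.0101 g


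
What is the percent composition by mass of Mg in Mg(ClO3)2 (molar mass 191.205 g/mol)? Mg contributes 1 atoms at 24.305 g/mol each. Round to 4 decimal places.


pct = 100 * (n_elem * M_elem) / M_total
mass_contribution = 1 * 24.305 = 24.305 g/mol
pct = 100 * 24.305 / 191.205
pct = 12.71148767 %, rounded to 4 dp:

12.7115 %


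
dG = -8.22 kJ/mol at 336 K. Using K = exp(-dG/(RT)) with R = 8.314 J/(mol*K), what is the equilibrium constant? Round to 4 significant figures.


dG is in kJ/mol; multiply by 1000 to match R in J/(mol*K).
RT = 8.314 * 336 = 2793.504 J/mol
exponent = -dG*1000 / (RT) = -(-8.22*1000) / 2793.504 = 2.94254098
K = exp(2.94254098)
K = 18.963972, rounded to 4 significant figures:

18.96


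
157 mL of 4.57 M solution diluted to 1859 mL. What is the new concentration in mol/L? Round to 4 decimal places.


Dilution: M1*V1 = M2*V2, solve for M2.
M2 = M1*V1 / V2
M2 = 4.57 * 157 / 1859
M2 = 717.49 / 1859
M2 = 0.38595481 mol/L, rounded to 4 dp:

0.3860 mol/L
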